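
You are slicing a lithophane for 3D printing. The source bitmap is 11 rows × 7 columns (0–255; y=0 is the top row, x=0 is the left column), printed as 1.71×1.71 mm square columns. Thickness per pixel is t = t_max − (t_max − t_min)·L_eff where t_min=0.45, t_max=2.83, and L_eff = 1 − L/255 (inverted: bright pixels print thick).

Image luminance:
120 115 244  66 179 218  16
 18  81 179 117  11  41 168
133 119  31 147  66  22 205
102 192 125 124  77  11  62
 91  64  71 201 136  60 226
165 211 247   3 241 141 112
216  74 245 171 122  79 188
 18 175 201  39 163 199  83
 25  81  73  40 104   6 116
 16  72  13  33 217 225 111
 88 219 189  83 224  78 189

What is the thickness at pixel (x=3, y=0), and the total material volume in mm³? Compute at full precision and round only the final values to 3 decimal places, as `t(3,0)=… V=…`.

span = t_max - t_min = 2.83 - 0.45 = 2.380
L(3,0) = 66, L_eff = 1 - 66/255 = 0.741176 (inverted)
t(3,0) = 2.83 - 2.380·0.741176 = 1.066
Σt over all 11·7 pixels = 179837/1500 ≈ 119.8913333
V = pitch²·Σt = 1.71²·179837/1500 = 350.574

t(3,0)=1.066 V=350.574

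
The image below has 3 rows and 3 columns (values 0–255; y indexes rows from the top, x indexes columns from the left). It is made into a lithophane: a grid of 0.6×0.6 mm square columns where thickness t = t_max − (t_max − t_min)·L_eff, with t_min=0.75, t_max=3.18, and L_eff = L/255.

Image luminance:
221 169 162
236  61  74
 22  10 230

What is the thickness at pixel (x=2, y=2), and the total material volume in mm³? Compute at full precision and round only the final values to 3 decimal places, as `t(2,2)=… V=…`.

span = t_max - t_min = 3.18 - 0.75 = 2.430
L(2,2) = 230, L_eff = 230/255 = 0.901961
t(2,2) = 3.18 - 2.430·0.901961 = 0.988
Σt over all 3·3 pixels = 29457/1700 ≈ 17.3276471
V = pitch²·Σt = 0.6²·29457/1700 = 6.238

t(2,2)=0.988 V=6.238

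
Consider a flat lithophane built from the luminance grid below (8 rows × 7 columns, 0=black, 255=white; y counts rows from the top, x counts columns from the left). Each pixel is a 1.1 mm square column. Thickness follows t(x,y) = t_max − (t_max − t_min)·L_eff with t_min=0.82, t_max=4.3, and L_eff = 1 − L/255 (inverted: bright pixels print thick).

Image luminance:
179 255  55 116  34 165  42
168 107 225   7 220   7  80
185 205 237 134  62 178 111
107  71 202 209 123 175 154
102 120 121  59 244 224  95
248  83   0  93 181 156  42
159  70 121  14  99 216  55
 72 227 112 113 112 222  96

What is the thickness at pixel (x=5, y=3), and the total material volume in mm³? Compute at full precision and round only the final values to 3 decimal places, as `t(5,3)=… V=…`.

span = t_max - t_min = 4.3 - 0.82 = 3.480
L(5,3) = 175, L_eff = 1 - 175/255 = 0.313725 (inverted)
t(5,3) = 4.3 - 3.480·0.313725 = 3.208
Σt over all 8·7 pixels = 308381/2125 ≈ 145.1204706
V = pitch²·Σt = 1.1²·308381/2125 = 175.596

t(5,3)=3.208 V=175.596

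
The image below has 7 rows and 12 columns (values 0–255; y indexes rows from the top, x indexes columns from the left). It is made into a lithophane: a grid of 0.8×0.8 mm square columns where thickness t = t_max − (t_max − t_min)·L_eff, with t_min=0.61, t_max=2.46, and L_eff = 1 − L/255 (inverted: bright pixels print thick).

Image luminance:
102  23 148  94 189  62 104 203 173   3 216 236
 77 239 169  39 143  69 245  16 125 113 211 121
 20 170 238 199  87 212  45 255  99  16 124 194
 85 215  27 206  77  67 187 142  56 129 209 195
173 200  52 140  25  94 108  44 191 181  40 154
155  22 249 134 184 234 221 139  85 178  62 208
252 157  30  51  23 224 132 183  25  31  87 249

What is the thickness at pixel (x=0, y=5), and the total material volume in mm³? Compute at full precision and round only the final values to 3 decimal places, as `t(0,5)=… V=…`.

span = t_max - t_min = 2.46 - 0.61 = 1.850
L(0,5) = 155, L_eff = 1 - 155/255 = 0.392157 (inverted)
t(0,5) = 2.46 - 1.850·0.392157 = 1.735
Σt over all 7·12 pixels = 223897/1700 ≈ 131.7041176
V = pitch²·Σt = 0.8²·223897/1700 = 84.291

t(0,5)=1.735 V=84.291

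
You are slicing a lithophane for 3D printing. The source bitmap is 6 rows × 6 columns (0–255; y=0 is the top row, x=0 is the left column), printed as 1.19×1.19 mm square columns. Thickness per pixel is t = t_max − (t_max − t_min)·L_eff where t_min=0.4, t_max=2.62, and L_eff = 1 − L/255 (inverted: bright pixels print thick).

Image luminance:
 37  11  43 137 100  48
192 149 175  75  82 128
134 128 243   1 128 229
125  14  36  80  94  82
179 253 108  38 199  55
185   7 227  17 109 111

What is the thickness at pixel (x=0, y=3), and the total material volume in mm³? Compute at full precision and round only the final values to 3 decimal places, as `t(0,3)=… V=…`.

t(0,3)=1.488 V=69.200

span = t_max - t_min = 2.62 - 0.4 = 2.220
L(0,3) = 125, L_eff = 1 - 125/255 = 0.509804 (inverted)
t(0,3) = 2.62 - 2.220·0.509804 = 1.488
Σt over all 6·6 pixels = 207683/4250 ≈ 48.8665882
V = pitch²·Σt = 1.19²·207683/4250 = 69.200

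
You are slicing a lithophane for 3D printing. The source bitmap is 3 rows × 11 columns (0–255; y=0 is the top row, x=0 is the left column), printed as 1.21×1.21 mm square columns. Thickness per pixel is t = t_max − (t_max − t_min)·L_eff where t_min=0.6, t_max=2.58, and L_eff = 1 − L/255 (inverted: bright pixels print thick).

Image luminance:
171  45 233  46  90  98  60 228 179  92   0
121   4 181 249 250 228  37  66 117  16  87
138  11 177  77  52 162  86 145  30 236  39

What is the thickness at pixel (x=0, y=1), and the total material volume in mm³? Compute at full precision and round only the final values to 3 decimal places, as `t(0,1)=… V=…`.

t(0,1)=1.540 V=71.632

span = t_max - t_min = 2.58 - 0.6 = 1.980
L(0,1) = 121, L_eff = 1 - 121/255 = 0.525490 (inverted)
t(0,1) = 2.58 - 1.980·0.525490 = 1.540
Σt over all 3·11 pixels = 207933/4250 ≈ 48.9254118
V = pitch²·Σt = 1.21²·207933/4250 = 71.632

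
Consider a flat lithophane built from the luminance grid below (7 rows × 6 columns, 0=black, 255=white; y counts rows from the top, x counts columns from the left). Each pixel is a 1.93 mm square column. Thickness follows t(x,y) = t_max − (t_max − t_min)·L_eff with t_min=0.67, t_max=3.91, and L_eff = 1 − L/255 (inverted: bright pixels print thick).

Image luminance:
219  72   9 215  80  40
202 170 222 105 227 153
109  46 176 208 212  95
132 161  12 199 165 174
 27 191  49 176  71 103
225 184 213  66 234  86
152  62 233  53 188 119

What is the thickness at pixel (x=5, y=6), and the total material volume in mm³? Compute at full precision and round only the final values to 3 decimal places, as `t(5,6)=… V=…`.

span = t_max - t_min = 3.91 - 0.67 = 3.240
L(5,6) = 119, L_eff = 1 - 119/255 = 0.533333 (inverted)
t(5,6) = 3.91 - 3.240·0.533333 = 2.182
Σt over all 7·6 pixels = 86937/850 ≈ 102.2788235
V = pitch²·Σt = 1.93²·86937/850 = 380.978

t(5,6)=2.182 V=380.978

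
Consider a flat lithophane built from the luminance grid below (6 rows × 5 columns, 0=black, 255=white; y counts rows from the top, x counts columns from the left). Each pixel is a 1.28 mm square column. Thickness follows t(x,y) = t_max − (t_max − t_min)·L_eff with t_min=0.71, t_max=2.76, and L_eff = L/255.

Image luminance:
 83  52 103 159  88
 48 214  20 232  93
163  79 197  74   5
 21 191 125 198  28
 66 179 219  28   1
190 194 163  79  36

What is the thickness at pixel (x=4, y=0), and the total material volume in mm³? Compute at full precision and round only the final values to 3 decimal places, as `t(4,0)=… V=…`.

t(4,0)=2.053 V=91.825

span = t_max - t_min = 2.76 - 0.71 = 2.050
L(4,0) = 88, L_eff = 88/255 = 0.345098
t(4,0) = 2.76 - 2.050·0.345098 = 2.053
Σt over all 6·5 pixels = 71458/1275 ≈ 56.0454902
V = pitch²·Σt = 1.28²·71458/1275 = 91.825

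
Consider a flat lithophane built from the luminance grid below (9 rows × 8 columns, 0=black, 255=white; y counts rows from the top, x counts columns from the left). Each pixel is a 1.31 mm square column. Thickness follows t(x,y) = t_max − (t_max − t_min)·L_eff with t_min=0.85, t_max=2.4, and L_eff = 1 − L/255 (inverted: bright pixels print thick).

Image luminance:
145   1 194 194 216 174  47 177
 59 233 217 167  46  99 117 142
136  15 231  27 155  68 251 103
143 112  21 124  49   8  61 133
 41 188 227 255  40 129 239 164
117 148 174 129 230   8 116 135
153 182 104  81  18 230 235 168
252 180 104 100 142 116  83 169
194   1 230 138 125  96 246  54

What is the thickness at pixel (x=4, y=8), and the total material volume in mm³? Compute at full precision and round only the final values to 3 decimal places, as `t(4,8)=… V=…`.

t(4,8)=1.610 V=205.227

span = t_max - t_min = 2.4 - 0.85 = 1.550
L(4,8) = 125, L_eff = 1 - 125/255 = 0.509804 (inverted)
t(4,8) = 2.4 - 1.550·0.509804 = 1.610
Σt over all 9·8 pixels = 101651/850 ≈ 119.5894118
V = pitch²·Σt = 1.31²·101651/850 = 205.227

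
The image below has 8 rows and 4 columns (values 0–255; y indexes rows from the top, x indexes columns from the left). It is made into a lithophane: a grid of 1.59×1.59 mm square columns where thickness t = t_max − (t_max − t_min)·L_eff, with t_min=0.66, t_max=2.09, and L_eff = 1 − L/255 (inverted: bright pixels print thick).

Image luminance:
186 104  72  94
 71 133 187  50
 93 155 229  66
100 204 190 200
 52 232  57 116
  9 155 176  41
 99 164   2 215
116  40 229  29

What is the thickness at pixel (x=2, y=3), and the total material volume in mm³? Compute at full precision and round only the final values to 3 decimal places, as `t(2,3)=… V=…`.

t(2,3)=1.725 V=108.202

span = t_max - t_min = 2.09 - 0.66 = 1.430
L(2,3) = 190, L_eff = 1 - 190/255 = 0.254902 (inverted)
t(2,3) = 2.09 - 1.430·0.254902 = 1.725
Σt over all 8·4 pixels = 545699/12750 ≈ 42.7999216
V = pitch²·Σt = 1.59²·545699/12750 = 108.202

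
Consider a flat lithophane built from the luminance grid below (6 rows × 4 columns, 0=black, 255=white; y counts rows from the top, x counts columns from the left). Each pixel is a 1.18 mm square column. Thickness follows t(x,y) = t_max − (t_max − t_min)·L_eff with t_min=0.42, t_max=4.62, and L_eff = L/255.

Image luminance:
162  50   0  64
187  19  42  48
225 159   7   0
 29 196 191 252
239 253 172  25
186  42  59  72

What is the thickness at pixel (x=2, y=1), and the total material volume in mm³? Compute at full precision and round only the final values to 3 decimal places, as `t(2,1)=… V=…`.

span = t_max - t_min = 4.62 - 0.42 = 4.200
L(2,1) = 42, L_eff = 42/255 = 0.164706
t(2,1) = 4.62 - 4.200·0.164706 = 3.928
Σt over all 6·4 pixels = 28371/425 ≈ 66.7552941
V = pitch²·Σt = 1.18²·28371/425 = 92.950

t(2,1)=3.928 V=92.950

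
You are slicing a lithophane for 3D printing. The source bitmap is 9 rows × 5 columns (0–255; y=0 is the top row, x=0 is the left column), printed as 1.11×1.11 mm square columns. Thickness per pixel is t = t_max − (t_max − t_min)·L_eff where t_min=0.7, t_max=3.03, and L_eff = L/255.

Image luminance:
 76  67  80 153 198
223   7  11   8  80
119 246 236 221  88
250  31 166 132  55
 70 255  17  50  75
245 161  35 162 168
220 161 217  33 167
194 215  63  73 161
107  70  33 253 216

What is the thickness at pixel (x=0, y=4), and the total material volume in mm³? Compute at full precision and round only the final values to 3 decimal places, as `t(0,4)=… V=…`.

t(0,4)=2.390 V=101.935

span = t_max - t_min = 3.03 - 0.7 = 2.330
L(0,4) = 70, L_eff = 70/255 = 0.274510
t(0,4) = 3.03 - 2.330·0.274510 = 2.390
Σt over all 9·5 pixels = 703227/8500 ≈ 82.7325882
V = pitch²·Σt = 1.11²·703227/8500 = 101.935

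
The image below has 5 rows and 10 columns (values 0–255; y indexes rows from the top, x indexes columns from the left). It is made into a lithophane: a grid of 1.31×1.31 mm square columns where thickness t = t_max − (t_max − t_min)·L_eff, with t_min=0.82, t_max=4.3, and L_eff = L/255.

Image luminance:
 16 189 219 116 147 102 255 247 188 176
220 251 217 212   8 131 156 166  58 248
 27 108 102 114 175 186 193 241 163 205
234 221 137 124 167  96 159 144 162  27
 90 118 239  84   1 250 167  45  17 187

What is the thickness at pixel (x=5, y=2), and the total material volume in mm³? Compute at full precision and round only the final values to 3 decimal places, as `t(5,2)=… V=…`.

span = t_max - t_min = 4.3 - 0.82 = 3.480
L(5,2) = 186, L_eff = 186/255 = 0.729412
t(5,2) = 4.3 - 3.480·0.729412 = 1.762
Σt over all 5·10 pixels = 47846/425 ≈ 112.5788235
V = pitch²·Σt = 1.31²·47846/425 = 193.197

t(5,2)=1.762 V=193.197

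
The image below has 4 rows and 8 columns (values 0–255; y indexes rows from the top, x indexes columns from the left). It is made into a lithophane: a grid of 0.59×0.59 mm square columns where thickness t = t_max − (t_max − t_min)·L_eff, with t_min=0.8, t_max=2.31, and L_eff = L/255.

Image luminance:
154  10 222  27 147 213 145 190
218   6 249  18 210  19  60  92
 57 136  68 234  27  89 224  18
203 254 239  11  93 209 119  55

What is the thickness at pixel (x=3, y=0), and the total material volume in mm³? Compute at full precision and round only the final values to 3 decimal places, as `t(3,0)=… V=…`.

t(3,0)=2.150 V=17.453

span = t_max - t_min = 2.31 - 0.8 = 1.510
L(3,0) = 27, L_eff = 27/255 = 0.105882
t(3,0) = 2.31 - 1.510·0.105882 = 2.150
Σt over all 4·8 pixels = 319636/6375 ≈ 50.1389804
V = pitch²·Σt = 0.59²·319636/6375 = 17.453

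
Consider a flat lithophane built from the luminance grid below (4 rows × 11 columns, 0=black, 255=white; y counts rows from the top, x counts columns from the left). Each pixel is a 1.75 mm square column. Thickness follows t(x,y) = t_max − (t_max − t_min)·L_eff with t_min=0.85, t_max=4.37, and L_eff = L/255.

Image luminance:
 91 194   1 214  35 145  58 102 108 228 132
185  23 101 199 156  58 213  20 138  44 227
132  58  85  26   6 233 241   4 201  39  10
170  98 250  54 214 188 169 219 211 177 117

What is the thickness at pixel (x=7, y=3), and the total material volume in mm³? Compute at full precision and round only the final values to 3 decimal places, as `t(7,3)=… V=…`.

span = t_max - t_min = 4.37 - 0.85 = 3.520
L(7,3) = 219, L_eff = 219/255 = 0.858824
t(7,3) = 4.37 - 3.520·0.858824 = 1.347
Σt over all 4·11 pixels = 245091/2125 ≈ 115.3369412
V = pitch²·Σt = 1.75²·245091/2125 = 353.219

t(7,3)=1.347 V=353.219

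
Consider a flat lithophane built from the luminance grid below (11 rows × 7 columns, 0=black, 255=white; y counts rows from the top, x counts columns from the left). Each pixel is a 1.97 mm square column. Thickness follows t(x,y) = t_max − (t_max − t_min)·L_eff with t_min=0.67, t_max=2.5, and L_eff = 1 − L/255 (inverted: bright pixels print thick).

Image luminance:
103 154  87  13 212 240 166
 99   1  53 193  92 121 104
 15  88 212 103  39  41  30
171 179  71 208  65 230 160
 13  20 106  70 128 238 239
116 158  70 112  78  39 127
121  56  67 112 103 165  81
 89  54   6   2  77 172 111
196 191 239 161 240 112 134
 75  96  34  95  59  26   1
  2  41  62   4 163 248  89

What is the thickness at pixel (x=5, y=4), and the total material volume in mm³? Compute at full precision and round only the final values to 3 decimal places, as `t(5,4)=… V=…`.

span = t_max - t_min = 2.5 - 0.67 = 1.830
L(5,4) = 238, L_eff = 1 - 238/255 = 0.066667 (inverted)
t(5,4) = 2.5 - 1.830·0.066667 = 2.378
Σt over all 11·7 pixels = 941643/8500 ≈ 110.7815294
V = pitch²·Σt = 1.97²·941643/8500 = 429.932

t(5,4)=2.378 V=429.932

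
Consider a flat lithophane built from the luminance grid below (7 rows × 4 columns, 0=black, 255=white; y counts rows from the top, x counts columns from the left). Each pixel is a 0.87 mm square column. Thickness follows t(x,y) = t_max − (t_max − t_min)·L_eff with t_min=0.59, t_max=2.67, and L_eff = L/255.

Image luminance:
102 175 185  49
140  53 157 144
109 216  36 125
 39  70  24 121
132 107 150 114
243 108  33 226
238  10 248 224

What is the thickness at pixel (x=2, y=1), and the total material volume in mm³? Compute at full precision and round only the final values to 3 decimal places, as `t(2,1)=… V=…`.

t(2,1)=1.389 V=34.496

span = t_max - t_min = 2.67 - 0.59 = 2.080
L(2,1) = 157, L_eff = 157/255 = 0.615686
t(2,1) = 2.67 - 2.080·0.615686 = 1.389
Σt over all 7·4 pixels = 290539/6375 ≈ 45.5747451
V = pitch²·Σt = 0.87²·290539/6375 = 34.496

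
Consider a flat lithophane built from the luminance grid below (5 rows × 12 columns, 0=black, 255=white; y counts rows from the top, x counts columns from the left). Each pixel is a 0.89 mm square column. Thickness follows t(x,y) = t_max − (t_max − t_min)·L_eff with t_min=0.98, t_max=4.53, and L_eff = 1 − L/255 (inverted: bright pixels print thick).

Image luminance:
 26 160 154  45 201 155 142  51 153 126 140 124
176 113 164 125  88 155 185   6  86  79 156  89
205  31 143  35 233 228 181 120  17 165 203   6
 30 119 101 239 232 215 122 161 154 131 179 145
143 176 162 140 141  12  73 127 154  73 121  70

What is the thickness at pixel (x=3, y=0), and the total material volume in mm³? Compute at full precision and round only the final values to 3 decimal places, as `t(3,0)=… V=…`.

t(3,0)=1.606 V=131.331

span = t_max - t_min = 4.53 - 0.98 = 3.550
L(3,0) = 45, L_eff = 1 - 45/255 = 0.823529 (inverted)
t(3,0) = 4.53 - 3.550·0.823529 = 1.606
Σt over all 5·12 pixels = 140931/850 ≈ 165.8011765
V = pitch²·Σt = 0.89²·140931/850 = 131.331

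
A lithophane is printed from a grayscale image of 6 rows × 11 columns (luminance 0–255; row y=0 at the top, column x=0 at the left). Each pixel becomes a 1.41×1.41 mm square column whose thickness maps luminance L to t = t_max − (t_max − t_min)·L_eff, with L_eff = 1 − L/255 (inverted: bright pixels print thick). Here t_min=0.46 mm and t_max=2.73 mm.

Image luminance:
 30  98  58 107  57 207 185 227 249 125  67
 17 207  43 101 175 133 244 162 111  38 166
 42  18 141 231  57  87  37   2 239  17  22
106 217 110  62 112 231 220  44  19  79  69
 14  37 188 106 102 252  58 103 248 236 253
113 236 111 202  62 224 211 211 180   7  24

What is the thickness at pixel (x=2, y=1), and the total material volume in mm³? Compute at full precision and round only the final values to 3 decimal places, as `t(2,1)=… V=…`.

t(2,1)=0.843 V=204.544

span = t_max - t_min = 2.73 - 0.46 = 2.270
L(2,1) = 43, L_eff = 1 - 43/255 = 0.831373 (inverted)
t(2,1) = 2.73 - 2.270·0.831373 = 0.843
Σt over all 6·11 pixels = 2623549/25500 ≈ 102.8842745
V = pitch²·Σt = 1.41²·2623549/25500 = 204.544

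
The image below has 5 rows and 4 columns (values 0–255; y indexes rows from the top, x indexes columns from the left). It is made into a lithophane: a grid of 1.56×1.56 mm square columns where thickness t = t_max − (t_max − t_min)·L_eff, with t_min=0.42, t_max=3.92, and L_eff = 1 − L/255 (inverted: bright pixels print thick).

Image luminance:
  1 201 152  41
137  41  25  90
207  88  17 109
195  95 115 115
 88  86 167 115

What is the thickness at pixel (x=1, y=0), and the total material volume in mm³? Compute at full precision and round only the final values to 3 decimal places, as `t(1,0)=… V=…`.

t(1,0)=3.179 V=90.086

span = t_max - t_min = 3.92 - 0.42 = 3.500
L(1,0) = 201, L_eff = 1 - 201/255 = 0.211765 (inverted)
t(1,0) = 3.92 - 3.500·0.211765 = 3.179
Σt over all 5·4 pixels = 6293/170 ≈ 37.0176471
V = pitch²·Σt = 1.56²·6293/170 = 90.086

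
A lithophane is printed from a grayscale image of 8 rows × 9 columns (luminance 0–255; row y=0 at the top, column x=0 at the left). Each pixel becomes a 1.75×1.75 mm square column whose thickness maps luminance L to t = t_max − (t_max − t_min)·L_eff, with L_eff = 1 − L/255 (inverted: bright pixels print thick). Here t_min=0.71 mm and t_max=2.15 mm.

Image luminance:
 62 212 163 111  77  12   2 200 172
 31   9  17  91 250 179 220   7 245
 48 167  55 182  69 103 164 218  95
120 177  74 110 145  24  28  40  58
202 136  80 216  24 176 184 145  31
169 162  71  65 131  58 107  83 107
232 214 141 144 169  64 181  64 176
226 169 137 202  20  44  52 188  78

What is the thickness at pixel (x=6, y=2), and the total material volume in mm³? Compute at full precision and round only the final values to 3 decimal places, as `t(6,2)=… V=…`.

t(6,2)=1.636 V=305.025

span = t_max - t_min = 2.15 - 0.71 = 1.440
L(6,2) = 164, L_eff = 1 - 164/255 = 0.356863 (inverted)
t(6,2) = 2.15 - 1.440·0.356863 = 1.636
Σt over all 8·9 pixels = 99.6
V = pitch²·Σt = 1.75²·99.6 = 305.025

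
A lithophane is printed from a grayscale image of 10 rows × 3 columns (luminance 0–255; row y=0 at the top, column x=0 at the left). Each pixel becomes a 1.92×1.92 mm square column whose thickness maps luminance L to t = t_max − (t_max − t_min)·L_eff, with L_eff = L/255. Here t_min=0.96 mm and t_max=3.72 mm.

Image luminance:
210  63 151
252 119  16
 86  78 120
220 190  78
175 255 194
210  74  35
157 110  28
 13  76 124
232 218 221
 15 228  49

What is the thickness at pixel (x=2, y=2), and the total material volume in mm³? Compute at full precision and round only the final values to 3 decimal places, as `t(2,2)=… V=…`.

t(2,2)=2.421 V=251.923

span = t_max - t_min = 3.72 - 0.96 = 2.760
L(2,2) = 120, L_eff = 120/255 = 0.470588
t(2,2) = 3.72 - 2.760·0.470588 = 2.421
Σt over all 10·3 pixels = 145219/2125 ≈ 68.3383529
V = pitch²·Σt = 1.92²·145219/2125 = 251.923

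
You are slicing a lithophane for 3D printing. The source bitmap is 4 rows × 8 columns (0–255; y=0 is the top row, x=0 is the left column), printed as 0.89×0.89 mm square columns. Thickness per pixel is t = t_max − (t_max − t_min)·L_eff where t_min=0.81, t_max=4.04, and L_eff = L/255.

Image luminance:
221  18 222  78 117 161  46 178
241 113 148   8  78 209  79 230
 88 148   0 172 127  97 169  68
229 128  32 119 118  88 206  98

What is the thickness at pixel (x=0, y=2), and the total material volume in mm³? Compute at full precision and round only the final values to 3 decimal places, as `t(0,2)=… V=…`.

span = t_max - t_min = 4.04 - 0.81 = 3.230
L(0,2) = 88, L_eff = 88/255 = 0.345098
t(0,2) = 4.04 - 3.230·0.345098 = 2.925
Σt over all 4·8 pixels = 58637/750 ≈ 78.1826667
V = pitch²·Σt = 0.89²·58637/750 = 61.928

t(0,2)=2.925 V=61.928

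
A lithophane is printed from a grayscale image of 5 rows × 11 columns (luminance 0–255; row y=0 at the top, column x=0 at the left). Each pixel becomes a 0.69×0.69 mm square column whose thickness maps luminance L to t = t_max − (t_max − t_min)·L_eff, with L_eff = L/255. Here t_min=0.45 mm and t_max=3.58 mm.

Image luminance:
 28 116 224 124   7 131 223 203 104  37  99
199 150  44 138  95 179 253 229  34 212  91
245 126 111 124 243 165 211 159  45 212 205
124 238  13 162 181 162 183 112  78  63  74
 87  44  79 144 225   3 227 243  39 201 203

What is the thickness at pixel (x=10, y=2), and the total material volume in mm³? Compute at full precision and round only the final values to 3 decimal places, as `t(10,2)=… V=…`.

t(10,2)=1.064 V=49.032

span = t_max - t_min = 3.58 - 0.45 = 3.130
L(10,2) = 205, L_eff = 205/255 = 0.803922
t(10,2) = 3.58 - 3.130·0.803922 = 1.064
Σt over all 5·11 pixels = 2626187/25500 ≈ 102.9877255
V = pitch²·Σt = 0.69²·2626187/25500 = 49.032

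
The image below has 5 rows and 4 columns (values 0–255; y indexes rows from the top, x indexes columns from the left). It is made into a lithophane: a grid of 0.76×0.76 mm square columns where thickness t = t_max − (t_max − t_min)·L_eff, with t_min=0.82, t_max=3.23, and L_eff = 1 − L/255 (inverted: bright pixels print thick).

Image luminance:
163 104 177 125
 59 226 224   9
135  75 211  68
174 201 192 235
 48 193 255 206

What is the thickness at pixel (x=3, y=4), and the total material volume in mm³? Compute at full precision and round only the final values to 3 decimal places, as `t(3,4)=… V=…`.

t(3,4)=2.767 V=26.286

span = t_max - t_min = 3.23 - 0.82 = 2.410
L(3,4) = 206, L_eff = 1 - 206/255 = 0.192157 (inverted)
t(3,4) = 3.23 - 2.410·0.192157 = 2.767
Σt over all 5·4 pixels = 58024/1275 ≈ 45.5090196
V = pitch²·Σt = 0.76²·58024/1275 = 26.286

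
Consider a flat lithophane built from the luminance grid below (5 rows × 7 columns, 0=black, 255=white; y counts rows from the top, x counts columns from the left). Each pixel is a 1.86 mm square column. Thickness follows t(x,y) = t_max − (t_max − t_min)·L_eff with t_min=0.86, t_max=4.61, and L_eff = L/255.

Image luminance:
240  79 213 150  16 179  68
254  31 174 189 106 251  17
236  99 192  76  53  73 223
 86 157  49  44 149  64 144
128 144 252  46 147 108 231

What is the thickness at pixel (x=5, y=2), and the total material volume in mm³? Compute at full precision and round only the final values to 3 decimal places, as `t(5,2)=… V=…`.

span = t_max - t_min = 4.61 - 0.86 = 3.750
L(5,2) = 73, L_eff = 73/255 = 0.286275
t(5,2) = 4.61 - 3.750·0.286275 = 3.536
Σt over all 5·7 pixels = 31519/340 ≈ 92.7029412
V = pitch²·Σt = 1.86²·31519/340 = 320.715

t(5,2)=3.536 V=320.715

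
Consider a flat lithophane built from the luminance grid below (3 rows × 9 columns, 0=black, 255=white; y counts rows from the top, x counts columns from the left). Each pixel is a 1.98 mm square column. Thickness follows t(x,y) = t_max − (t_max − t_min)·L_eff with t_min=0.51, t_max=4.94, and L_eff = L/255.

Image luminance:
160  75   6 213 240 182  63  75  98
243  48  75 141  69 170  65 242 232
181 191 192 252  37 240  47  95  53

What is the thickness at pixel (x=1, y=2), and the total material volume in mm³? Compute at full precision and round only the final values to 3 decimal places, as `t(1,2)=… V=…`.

span = t_max - t_min = 4.94 - 0.51 = 4.430
L(1,2) = 191, L_eff = 191/255 = 0.749020
t(1,2) = 4.94 - 4.430·0.749020 = 1.622
Σt over all 3·9 pixels = 353747/5100 ≈ 69.3621569
V = pitch²·Σt = 1.98²·353747/5100 = 271.927

t(1,2)=1.622 V=271.927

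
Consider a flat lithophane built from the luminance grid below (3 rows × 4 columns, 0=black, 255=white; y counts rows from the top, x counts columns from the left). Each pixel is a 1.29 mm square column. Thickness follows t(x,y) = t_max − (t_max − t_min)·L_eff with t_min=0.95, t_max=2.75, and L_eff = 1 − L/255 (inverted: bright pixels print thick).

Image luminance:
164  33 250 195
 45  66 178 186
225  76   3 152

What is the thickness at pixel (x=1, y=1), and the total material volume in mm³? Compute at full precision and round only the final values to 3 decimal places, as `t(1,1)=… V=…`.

span = t_max - t_min = 2.75 - 0.95 = 1.800
L(1,1) = 66, L_eff = 1 - 66/255 = 0.741176 (inverted)
t(1,1) = 2.75 - 1.800·0.741176 = 1.416
Σt over all 3·4 pixels = 9564/425 ≈ 22.5035294
V = pitch²·Σt = 1.29²·9564/425 = 37.448

t(1,1)=1.416 V=37.448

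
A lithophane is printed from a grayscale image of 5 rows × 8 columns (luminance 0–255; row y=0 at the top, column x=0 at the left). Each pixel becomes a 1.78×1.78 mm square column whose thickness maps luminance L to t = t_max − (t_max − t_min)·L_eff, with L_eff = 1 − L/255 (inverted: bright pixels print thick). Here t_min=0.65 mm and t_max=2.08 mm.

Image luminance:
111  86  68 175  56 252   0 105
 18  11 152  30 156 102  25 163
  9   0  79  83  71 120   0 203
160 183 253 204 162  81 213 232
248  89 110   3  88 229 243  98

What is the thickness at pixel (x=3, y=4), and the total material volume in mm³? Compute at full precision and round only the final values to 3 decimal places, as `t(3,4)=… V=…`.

t(3,4)=0.667 V=165.372

span = t_max - t_min = 2.08 - 0.65 = 1.430
L(3,4) = 3, L_eff = 1 - 3/255 = 0.988235 (inverted)
t(3,4) = 2.08 - 1.430·0.988235 = 0.667
Σt over all 5·8 pixels = 443651/8500 ≈ 52.1942353
V = pitch²·Σt = 1.78²·443651/8500 = 165.372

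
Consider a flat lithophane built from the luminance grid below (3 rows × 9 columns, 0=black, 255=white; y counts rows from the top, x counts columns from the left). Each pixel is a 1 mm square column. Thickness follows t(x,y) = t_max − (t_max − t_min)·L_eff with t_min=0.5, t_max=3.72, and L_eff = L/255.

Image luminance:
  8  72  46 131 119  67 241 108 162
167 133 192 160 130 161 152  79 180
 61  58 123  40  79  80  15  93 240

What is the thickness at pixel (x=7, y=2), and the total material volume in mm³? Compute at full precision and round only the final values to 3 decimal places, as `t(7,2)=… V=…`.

t(7,2)=2.546 V=61.333

span = t_max - t_min = 3.72 - 0.5 = 3.220
L(7,2) = 93, L_eff = 93/255 = 0.364706
t(7,2) = 3.72 - 3.220·0.364706 = 2.546
Σt over all 3·9 pixels = 781993/12750 ≈ 61.3327843
V = pitch²·Σt = 1²·781993/12750 = 61.333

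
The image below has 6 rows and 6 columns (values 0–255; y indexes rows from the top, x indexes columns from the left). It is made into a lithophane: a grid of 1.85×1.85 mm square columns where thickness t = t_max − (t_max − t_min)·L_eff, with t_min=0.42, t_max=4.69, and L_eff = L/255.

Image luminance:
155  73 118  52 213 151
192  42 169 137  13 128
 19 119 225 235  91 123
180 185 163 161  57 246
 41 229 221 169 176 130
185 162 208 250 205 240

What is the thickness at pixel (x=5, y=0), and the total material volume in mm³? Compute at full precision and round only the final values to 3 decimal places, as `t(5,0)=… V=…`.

t(5,0)=2.161 V=264.770

span = t_max - t_min = 4.69 - 0.42 = 4.270
L(5,0) = 151, L_eff = 151/255 = 0.592157
t(5,0) = 4.69 - 4.270·0.592157 = 2.161
Σt over all 6·6 pixels = 657573/8500 ≈ 77.3615294
V = pitch²·Σt = 1.85²·657573/8500 = 264.770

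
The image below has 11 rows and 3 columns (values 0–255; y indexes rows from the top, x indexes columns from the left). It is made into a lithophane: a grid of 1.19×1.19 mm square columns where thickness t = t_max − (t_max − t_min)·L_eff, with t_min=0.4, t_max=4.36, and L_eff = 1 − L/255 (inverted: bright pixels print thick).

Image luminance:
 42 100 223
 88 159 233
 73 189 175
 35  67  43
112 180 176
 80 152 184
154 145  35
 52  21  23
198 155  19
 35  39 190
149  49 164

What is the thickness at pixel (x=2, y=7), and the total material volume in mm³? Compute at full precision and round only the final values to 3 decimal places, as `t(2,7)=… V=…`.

span = t_max - t_min = 4.36 - 0.4 = 3.960
L(2,7) = 23, L_eff = 1 - 23/255 = 0.909804 (inverted)
t(2,7) = 4.36 - 3.960·0.909804 = 0.757
Σt over all 11·3 pixels = 151437/2125 ≈ 71.2644706
V = pitch²·Σt = 1.19²·151437/2125 = 100.918

t(2,7)=0.757 V=100.918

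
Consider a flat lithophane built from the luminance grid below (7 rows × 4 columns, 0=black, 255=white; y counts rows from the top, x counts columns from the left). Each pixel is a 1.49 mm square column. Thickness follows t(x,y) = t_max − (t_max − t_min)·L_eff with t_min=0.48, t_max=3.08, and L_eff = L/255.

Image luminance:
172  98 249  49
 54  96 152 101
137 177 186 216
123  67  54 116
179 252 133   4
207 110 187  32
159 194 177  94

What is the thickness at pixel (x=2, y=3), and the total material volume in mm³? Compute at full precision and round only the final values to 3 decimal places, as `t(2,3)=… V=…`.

span = t_max - t_min = 3.08 - 0.48 = 2.600
L(2,3) = 54, L_eff = 54/255 = 0.211765
t(2,3) = 3.08 - 2.600·0.211765 = 2.529
Σt over all 7·4 pixels = 60881/1275 ≈ 47.7498039
V = pitch²·Σt = 1.49²·60881/1275 = 106.009

t(2,3)=2.529 V=106.009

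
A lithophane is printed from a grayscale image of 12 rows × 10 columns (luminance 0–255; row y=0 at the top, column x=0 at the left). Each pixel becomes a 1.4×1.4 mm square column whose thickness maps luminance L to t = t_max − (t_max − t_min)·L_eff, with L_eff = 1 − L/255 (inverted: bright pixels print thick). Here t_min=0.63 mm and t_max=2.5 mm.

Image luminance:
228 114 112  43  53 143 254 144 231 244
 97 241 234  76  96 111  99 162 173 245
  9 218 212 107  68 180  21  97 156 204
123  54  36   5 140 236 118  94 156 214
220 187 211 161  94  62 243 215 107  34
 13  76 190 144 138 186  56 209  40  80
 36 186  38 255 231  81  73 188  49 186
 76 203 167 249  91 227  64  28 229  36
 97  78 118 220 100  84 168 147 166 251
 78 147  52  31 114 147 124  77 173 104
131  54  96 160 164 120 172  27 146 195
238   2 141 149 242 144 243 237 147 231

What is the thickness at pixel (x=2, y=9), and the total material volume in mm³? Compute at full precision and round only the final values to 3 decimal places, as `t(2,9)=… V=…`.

span = t_max - t_min = 2.5 - 0.63 = 1.870
L(2,9) = 52, L_eff = 1 - 52/255 = 0.796078 (inverted)
t(2,9) = 2.5 - 1.870·0.796078 = 1.011
Σt over all 12·10 pixels = 196.028
V = pitch²·Σt = 1.4²·196.028 = 384.215

t(2,9)=1.011 V=384.215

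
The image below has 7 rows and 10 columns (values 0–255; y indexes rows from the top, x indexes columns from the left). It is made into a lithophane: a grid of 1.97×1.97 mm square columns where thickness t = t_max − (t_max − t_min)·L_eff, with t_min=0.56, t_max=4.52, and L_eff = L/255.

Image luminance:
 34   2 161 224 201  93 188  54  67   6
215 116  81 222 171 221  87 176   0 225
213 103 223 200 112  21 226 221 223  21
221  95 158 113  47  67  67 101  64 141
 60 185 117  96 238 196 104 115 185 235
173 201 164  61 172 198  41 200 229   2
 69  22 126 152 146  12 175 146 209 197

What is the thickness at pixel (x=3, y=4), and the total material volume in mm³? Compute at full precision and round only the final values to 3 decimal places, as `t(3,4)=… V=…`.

t(3,4)=3.029 V=660.975

span = t_max - t_min = 4.52 - 0.56 = 3.960
L(3,4) = 96, L_eff = 96/255 = 0.376471
t(3,4) = 4.52 - 3.960·0.376471 = 3.029
Σt over all 7·10 pixels = 361919/2125 ≈ 170.3148235
V = pitch²·Σt = 1.97²·361919/2125 = 660.975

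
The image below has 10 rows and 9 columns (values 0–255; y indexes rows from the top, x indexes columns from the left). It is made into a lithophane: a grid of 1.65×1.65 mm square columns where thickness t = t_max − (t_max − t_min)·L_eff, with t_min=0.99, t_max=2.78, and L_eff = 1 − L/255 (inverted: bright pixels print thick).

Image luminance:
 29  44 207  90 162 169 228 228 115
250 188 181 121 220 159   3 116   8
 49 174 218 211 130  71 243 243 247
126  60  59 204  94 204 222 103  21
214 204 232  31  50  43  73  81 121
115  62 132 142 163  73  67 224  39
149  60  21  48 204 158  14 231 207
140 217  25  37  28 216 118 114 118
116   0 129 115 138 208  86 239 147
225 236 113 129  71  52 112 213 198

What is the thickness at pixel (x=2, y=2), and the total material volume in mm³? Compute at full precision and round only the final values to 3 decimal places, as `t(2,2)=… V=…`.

span = t_max - t_min = 2.78 - 0.99 = 1.790
L(2,2) = 218, L_eff = 1 - 218/255 = 0.145098 (inverted)
t(2,2) = 2.78 - 1.790·0.145098 = 2.520
Σt over all 10·9 pixels = 293417/1700 ≈ 172.5982353
V = pitch²·Σt = 1.65²·293417/1700 = 469.899

t(2,2)=2.520 V=469.899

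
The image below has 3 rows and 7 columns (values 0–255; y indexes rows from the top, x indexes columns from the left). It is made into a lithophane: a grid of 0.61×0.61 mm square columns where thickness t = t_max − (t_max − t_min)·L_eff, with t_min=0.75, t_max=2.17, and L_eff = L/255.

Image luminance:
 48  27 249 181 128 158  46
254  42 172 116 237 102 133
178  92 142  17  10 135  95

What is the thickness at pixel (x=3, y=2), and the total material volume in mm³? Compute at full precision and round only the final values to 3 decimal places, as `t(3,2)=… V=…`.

span = t_max - t_min = 2.17 - 0.75 = 1.420
L(3,2) = 17, L_eff = 17/255 = 0.066667
t(3,2) = 2.17 - 1.420·0.066667 = 2.075
Σt over all 3·7 pixels = 266077/8500 ≈ 31.3031765
V = pitch²·Σt = 0.61²·266077/8500 = 11.648

t(3,2)=2.075 V=11.648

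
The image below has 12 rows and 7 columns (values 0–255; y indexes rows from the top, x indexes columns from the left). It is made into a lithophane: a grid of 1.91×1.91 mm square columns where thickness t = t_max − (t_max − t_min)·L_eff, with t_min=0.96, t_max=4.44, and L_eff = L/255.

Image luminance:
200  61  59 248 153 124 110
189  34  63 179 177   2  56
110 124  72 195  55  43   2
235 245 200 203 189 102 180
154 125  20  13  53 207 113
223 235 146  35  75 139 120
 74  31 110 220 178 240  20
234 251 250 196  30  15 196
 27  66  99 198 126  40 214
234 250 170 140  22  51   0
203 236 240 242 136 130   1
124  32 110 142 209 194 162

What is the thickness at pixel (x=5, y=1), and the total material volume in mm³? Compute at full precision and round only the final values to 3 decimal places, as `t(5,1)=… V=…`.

t(5,1)=4.413 V=807.425

span = t_max - t_min = 4.44 - 0.96 = 3.480
L(5,1) = 2, L_eff = 2/255 = 0.007843
t(5,1) = 4.44 - 3.480·0.007843 = 4.413
Σt over all 12·7 pixels = 470321/2125 ≈ 221.3275294
V = pitch²·Σt = 1.91²·470321/2125 = 807.425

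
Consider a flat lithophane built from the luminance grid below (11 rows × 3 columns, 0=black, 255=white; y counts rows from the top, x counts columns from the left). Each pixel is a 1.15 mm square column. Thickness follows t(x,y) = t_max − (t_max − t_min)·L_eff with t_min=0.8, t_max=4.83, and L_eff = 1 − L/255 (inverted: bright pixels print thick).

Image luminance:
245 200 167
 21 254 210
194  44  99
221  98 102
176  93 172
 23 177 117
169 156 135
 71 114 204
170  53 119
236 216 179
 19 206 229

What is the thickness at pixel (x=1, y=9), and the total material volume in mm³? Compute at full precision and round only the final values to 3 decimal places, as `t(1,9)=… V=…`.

t(1,9)=4.214 V=137.097

span = t_max - t_min = 4.83 - 0.8 = 4.030
L(1,9) = 216, L_eff = 1 - 216/255 = 0.152941 (inverted)
t(1,9) = 4.83 - 4.030·0.152941 = 4.214
Σt over all 11·3 pixels = 2643467/25500 ≈ 103.6653725
V = pitch²·Σt = 1.15²·2643467/25500 = 137.097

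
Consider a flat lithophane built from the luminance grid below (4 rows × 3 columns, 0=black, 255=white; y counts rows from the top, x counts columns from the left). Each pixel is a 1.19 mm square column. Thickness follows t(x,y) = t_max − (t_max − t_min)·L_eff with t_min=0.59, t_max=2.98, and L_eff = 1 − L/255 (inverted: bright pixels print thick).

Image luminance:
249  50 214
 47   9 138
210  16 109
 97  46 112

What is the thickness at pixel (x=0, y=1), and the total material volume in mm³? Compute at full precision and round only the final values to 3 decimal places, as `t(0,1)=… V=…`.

t(0,1)=1.031 V=27.240

span = t_max - t_min = 2.98 - 0.59 = 2.390
L(0,1) = 47, L_eff = 1 - 47/255 = 0.815686 (inverted)
t(0,1) = 2.98 - 2.390·0.815686 = 1.031
Σt over all 4·3 pixels = 490523/25500 ≈ 19.2361961
V = pitch²·Σt = 1.19²·490523/25500 = 27.240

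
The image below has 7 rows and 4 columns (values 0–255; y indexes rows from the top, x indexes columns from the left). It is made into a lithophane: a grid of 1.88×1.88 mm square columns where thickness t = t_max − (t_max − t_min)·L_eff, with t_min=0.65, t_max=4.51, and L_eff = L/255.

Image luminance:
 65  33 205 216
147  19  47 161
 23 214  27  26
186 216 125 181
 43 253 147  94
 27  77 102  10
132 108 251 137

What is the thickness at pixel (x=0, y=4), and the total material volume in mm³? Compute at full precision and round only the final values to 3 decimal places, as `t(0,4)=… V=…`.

t(0,4)=3.859 V=271.268

span = t_max - t_min = 4.51 - 0.65 = 3.860
L(0,4) = 43, L_eff = 43/255 = 0.168627
t(0,4) = 4.51 - 3.860·0.168627 = 3.859
Σt over all 7·4 pixels = 489287/6375 ≈ 76.7509020
V = pitch²·Σt = 1.88²·489287/6375 = 271.268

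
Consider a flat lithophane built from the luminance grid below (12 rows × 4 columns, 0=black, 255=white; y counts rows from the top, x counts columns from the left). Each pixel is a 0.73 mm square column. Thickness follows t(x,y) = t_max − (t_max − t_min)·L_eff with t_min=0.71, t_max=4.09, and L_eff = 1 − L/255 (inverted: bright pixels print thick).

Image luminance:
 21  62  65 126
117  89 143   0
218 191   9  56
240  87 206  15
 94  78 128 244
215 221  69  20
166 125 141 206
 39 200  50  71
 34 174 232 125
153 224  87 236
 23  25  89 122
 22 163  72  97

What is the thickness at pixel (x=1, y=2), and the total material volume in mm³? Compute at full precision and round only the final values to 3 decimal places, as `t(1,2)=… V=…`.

t(1,2)=3.242 V=57.646

span = t_max - t_min = 4.09 - 0.71 = 3.380
L(1,2) = 191, L_eff = 1 - 191/255 = 0.250980 (inverted)
t(1,2) = 4.09 - 3.380·0.250980 = 3.242
Σt over all 12·4 pixels = 137923/1275 ≈ 108.1749020
V = pitch²·Σt = 0.73²·137923/1275 = 57.646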